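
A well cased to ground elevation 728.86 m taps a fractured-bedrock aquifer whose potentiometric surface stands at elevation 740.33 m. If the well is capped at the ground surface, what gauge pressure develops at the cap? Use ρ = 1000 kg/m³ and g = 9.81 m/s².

P ≈ 113 kPa

Head above the cap: Δh = 740.33 − 728.86 = 11.47 m.
P = ρgΔh = 1000 × 9.81 × 11.47 = 112521 Pa ≈ 113 kPa.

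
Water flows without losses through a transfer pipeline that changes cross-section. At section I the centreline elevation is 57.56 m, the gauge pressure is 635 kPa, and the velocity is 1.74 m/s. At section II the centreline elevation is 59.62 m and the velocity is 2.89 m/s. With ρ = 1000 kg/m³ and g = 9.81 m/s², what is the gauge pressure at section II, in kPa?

Pressure head at I: ψ₁ = P₁/(ρg) = 635×1000 / (1000 × 9.81) = 64.73 m.
Velocity heads: v₁²/2g = 1.74²/19.62 = 0.154 m; v₂²/2g = 2.89²/19.62 = 0.426 m.
Total head H = z₁ + ψ₁ + v₁²/2g = 57.56 + 64.73 + 0.154 = 122.44 m.
ψ₂ = H − z₂ − v₂²/2g = 122.44 − 59.62 − 0.426 = 62.39 m.
P₂ = ρgψ₂ = 1000 × 9.81 × 62.39 ≈ 612 kPa.

P₂ ≈ 612 kPa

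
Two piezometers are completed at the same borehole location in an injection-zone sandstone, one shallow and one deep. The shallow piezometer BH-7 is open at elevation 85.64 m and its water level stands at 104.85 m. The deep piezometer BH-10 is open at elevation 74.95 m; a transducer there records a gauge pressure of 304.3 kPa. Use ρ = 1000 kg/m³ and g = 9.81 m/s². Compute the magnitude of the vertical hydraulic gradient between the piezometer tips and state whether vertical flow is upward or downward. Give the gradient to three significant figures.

Total head at BH-7: h = 104.85 m (water level in the standpipe).
Pressure head at BH-10: ψ = P/(ρg) = 304.3×1000 / (1000 × 9.81) = 31.02 m.
Total head at BH-10: h = z + ψ = 74.95 + 31.02 = 105.97 m.
Δh = h(BH-7) − h(BH-10) = 104.85 − 105.97 = -1.12 m.
Vertical separation Δz = 85.64 − 74.95 = 10.69 m.
|i_v| = |Δh| / Δz = 1.12 / 10.69 = 0.105.
Head is higher in the deep piezometer, so vertical flow is upward (discharge condition).

|i_v| ≈ 0.105; vertical flow is upward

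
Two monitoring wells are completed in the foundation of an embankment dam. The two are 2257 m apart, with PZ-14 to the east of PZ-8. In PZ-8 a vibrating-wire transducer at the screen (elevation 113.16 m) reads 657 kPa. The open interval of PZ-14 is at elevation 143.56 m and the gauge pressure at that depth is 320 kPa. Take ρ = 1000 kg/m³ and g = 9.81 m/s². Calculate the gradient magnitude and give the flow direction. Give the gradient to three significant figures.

Pressure head at PZ-8: ψ = P/(ρg) = 657×1000 / (1000 × 9.81) = 66.97 m.
Total head at PZ-8: h = z + ψ = 113.16 + 66.97 = 180.13 m.
Pressure head at PZ-14: ψ = P/(ρg) = 320×1000 / (1000 × 9.81) = 32.62 m.
Total head at PZ-14: h = z + ψ = 143.56 + 32.62 = 176.18 m.
Head difference: h(PZ-8) − h(PZ-14) = 180.13 − 176.18 = 3.95 m.
Hydraulic gradient: i = |Δh| / L = 3.95 / 2257 = 0.00175.
Flow is from higher to lower head: from PZ-8 toward PZ-14, i.e. toward the east.

i ≈ 0.00175; groundwater flows toward the east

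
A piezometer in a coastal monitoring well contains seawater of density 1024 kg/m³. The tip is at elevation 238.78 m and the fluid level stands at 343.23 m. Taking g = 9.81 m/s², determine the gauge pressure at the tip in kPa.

P ≈ 1050 kPa

Pressure head ψ = h − z = 343.23 − 238.78 = 104.45 m.
P = ρgψ = 1024 × 9.81 × 104.45 = 1049246 Pa ≈ 1050 kPa.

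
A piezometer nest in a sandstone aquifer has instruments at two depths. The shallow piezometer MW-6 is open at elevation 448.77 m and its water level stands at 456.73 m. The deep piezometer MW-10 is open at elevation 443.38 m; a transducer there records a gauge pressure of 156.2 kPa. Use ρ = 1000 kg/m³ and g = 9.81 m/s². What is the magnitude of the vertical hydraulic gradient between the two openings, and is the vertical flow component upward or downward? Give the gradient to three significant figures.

Total head at MW-6: h = 456.73 m (water level in the standpipe).
Pressure head at MW-10: ψ = P/(ρg) = 156.2×1000 / (1000 × 9.81) = 15.92 m.
Total head at MW-10: h = z + ψ = 443.38 + 15.92 = 459.30 m.
Δh = h(MW-6) − h(MW-10) = 456.73 − 459.30 = -2.57 m.
Vertical separation Δz = 448.77 − 443.38 = 5.39 m.
|i_v| = |Δh| / Δz = 2.57 / 5.39 = 0.477.
Head is higher in the deep piezometer, so vertical flow is upward (discharge condition).

|i_v| ≈ 0.477; vertical flow is upward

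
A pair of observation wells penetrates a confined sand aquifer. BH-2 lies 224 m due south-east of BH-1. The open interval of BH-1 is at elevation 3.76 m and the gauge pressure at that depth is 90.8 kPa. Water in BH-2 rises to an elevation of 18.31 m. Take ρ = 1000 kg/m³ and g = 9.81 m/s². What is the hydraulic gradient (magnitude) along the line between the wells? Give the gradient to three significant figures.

Pressure head at BH-1: ψ = P/(ρg) = 90.8×1000 / (1000 × 9.81) = 9.26 m.
Total head at BH-1: h = z + ψ = 3.76 + 9.26 = 13.02 m.
Total head at BH-2: h = 18.31 m (water level in the piezometer is the total head).
Head difference: h(BH-1) − h(BH-2) = 13.02 − 18.31 = -5.29 m.
Hydraulic gradient: i = |Δh| / L = 5.29 / 224 = 0.0236.

i ≈ 0.0236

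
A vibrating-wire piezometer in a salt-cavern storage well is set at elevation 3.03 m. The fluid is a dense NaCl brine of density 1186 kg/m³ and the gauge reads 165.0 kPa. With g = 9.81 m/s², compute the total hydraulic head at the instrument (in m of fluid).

ψ = P/(ρg) = 165.0×1000 / (1186 × 9.81) = 14.18 m.
h = z + ψ = 3.03 + 14.18 = 17.21 m.

h ≈ 17.21 m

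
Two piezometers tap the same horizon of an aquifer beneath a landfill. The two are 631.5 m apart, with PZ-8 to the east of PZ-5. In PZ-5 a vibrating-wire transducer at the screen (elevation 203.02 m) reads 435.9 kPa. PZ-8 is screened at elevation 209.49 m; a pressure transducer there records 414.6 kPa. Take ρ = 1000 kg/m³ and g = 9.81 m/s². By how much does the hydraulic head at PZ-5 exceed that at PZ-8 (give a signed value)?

Δh ≈ -4.30 m

Pressure head at PZ-5: ψ = P/(ρg) = 435.9×1000 / (1000 × 9.81) = 44.43 m.
Total head at PZ-5: h = z + ψ = 203.02 + 44.43 = 247.45 m.
Pressure head at PZ-8: ψ = P/(ρg) = 414.6×1000 / (1000 × 9.81) = 42.26 m.
Total head at PZ-8: h = z + ψ = 209.49 + 42.26 = 251.75 m.
Head difference: h(PZ-5) − h(PZ-8) = 247.45 − 251.75 = -4.30 m.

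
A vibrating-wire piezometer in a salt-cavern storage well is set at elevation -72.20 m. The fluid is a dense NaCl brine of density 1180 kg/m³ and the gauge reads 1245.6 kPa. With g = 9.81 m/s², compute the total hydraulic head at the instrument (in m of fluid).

h ≈ 35.40 m

ψ = P/(ρg) = 1245.6×1000 / (1180 × 9.81) = 107.60 m.
h = z + ψ = -72.20 + 107.60 = 35.40 m.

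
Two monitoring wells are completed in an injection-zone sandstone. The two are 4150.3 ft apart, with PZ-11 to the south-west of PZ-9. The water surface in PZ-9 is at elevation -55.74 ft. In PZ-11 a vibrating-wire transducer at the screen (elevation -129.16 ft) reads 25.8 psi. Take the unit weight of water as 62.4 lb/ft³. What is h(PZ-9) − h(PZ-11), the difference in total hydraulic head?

Total head at PZ-9: h = -55.74 ft (water level in the piezometer is the total head).
Pressure head at PZ-11: ψ = 144·P/γ = 144 × 25.8 / 62.4 = 59.54 ft.
Total head at PZ-11: h = z + ψ = -129.16 + 59.54 = -69.62 ft.
Head difference: h(PZ-9) − h(PZ-11) = -55.74 − (-69.62) = 13.88 ft.

Δh ≈ 13.88 ft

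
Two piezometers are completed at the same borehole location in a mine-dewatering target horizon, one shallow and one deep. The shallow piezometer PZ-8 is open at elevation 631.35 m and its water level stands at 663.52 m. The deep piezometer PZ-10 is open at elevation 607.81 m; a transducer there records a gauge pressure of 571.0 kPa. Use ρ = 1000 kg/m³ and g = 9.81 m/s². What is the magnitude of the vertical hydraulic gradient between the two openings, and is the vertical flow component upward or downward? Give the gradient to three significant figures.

Total head at PZ-8: h = 663.52 m (water level in the standpipe).
Pressure head at PZ-10: ψ = P/(ρg) = 571.0×1000 / (1000 × 9.81) = 58.21 m.
Total head at PZ-10: h = z + ψ = 607.81 + 58.21 = 666.02 m.
Δh = h(PZ-8) − h(PZ-10) = 663.52 − 666.02 = -2.50 m.
Vertical separation Δz = 631.35 − 607.81 = 23.54 m.
|i_v| = |Δh| / Δz = 2.50 / 23.54 = 0.106.
Head is higher in the deep piezometer, so vertical flow is upward (discharge condition).

|i_v| ≈ 0.106; vertical flow is upward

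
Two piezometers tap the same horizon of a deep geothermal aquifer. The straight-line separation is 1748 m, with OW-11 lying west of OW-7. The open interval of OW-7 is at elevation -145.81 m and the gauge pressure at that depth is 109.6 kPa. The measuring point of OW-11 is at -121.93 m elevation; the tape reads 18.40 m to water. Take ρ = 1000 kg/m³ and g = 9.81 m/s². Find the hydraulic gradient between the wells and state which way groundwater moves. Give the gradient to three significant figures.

Pressure head at OW-7: ψ = P/(ρg) = 109.6×1000 / (1000 × 9.81) = 11.17 m.
Total head at OW-7: h = z + ψ = -145.81 + 11.17 = -134.64 m.
Total head at OW-11: h = -121.93 − 18.40 = -140.33 m.
Head difference: h(OW-7) − h(OW-11) = -134.64 − (-140.33) = 5.69 m.
Hydraulic gradient: i = |Δh| / L = 5.69 / 1748 = 0.00326.
Flow is from higher to lower head: from OW-7 toward OW-11, i.e. toward the west.

i ≈ 0.00326; groundwater flows toward the west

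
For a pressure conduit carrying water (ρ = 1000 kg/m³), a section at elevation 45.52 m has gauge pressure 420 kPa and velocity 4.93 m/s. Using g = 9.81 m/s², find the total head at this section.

h ≈ 89.57 m

Pressure head ψ = P/(ρg) = 420×1000 / (1000 × 9.81) = 42.81 m.
Velocity head = v²/(2g) = 4.93² / (2 × 9.81) = 1.239 m.
h = z + ψ + v²/(2g) = 45.52 + 42.81 + 1.239 = 89.57 m.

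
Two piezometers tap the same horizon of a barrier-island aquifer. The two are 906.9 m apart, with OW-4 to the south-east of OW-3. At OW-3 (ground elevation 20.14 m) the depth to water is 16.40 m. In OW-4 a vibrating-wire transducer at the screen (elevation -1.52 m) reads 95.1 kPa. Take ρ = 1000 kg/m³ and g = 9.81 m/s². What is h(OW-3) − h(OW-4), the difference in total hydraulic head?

Total head at OW-3: h = 20.14 − 16.40 = 3.74 m.
Pressure head at OW-4: ψ = P/(ρg) = 95.1×1000 / (1000 × 9.81) = 9.69 m.
Total head at OW-4: h = z + ψ = -1.52 + 9.69 = 8.17 m.
Head difference: h(OW-3) − h(OW-4) = 3.74 − 8.17 = -4.43 m.

Δh ≈ -4.43 m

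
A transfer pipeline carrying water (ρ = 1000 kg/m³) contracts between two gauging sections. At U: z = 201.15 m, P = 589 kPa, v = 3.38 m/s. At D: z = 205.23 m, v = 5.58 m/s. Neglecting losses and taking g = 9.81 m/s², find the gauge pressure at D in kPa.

Pressure head at U: ψ₁ = P₁/(ρg) = 589×1000 / (1000 × 9.81) = 60.04 m.
Velocity heads: v₁²/2g = 3.38²/19.62 = 0.582 m; v₂²/2g = 5.58²/19.62 = 1.587 m.
Total head H = z₁ + ψ₁ + v₁²/2g = 201.15 + 60.04 + 0.582 = 261.77 m.
ψ₂ = H − z₂ − v₂²/2g = 261.77 − 205.23 − 1.587 = 54.95 m.
P₂ = ρgψ₂ = 1000 × 9.81 × 54.95 ≈ 539 kPa.

P₂ ≈ 539 kPa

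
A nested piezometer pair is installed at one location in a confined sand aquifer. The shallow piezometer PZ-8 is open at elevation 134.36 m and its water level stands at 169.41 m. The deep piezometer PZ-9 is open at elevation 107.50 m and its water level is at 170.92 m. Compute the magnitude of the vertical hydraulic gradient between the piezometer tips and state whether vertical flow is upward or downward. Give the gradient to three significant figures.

Total head at PZ-8: h = 169.41 m (water level in the standpipe).
Total head at PZ-9: h = 170.92 m.
Δh = h(PZ-8) − h(PZ-9) = 169.41 − 170.92 = -1.51 m.
Vertical separation Δz = 134.36 − 107.50 = 26.86 m.
|i_v| = |Δh| / Δz = 1.51 / 26.86 = 0.0562.
Head is higher in the deep piezometer, so vertical flow is upward (discharge condition).

|i_v| ≈ 0.0562; vertical flow is upward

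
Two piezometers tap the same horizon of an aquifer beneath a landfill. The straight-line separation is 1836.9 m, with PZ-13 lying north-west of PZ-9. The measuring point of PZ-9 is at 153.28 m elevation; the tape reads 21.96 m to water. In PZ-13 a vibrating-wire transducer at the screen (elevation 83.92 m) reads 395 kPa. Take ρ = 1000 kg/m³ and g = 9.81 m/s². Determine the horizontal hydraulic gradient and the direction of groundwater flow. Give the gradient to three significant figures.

i ≈ 0.00388; groundwater flows toward the north-west

Total head at PZ-9: h = 153.28 − 21.96 = 131.32 m.
Pressure head at PZ-13: ψ = P/(ρg) = 395×1000 / (1000 × 9.81) = 40.27 m.
Total head at PZ-13: h = z + ψ = 83.92 + 40.27 = 124.19 m.
Head difference: h(PZ-9) − h(PZ-13) = 131.32 − 124.19 = 7.13 m.
Hydraulic gradient: i = |Δh| / L = 7.13 / 1836.9 = 0.00388.
Flow is from higher to lower head: from PZ-9 toward PZ-13, i.e. toward the north-west.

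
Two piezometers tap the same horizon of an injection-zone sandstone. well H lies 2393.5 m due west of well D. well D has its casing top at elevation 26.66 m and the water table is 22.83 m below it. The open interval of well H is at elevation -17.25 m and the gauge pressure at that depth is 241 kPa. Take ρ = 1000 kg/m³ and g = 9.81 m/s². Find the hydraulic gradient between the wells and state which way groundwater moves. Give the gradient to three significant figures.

i ≈ 0.00146; groundwater flows toward the east

Total head at well D: h = 26.66 − 22.83 = 3.83 m.
Pressure head at well H: ψ = P/(ρg) = 241×1000 / (1000 × 9.81) = 24.57 m.
Total head at well H: h = z + ψ = -17.25 + 24.57 = 7.32 m.
Head difference: h(well D) − h(well H) = 3.83 − 7.32 = -3.49 m.
Hydraulic gradient: i = |Δh| / L = 3.49 / 2393.5 = 0.00146.
Flow is from higher to lower head: from well H toward well D, i.e. toward the east.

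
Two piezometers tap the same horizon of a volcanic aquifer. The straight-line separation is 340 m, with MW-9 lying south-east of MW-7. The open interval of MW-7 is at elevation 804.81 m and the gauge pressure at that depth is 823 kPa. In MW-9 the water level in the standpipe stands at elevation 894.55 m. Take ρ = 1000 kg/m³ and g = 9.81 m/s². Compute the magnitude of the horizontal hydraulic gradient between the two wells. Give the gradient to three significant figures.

i ≈ 0.0172

Pressure head at MW-7: ψ = P/(ρg) = 823×1000 / (1000 × 9.81) = 83.89 m.
Total head at MW-7: h = z + ψ = 804.81 + 83.89 = 888.70 m.
Total head at MW-9: h = 894.55 m (water level in the piezometer is the total head).
Head difference: h(MW-7) − h(MW-9) = 888.70 − 894.55 = -5.85 m.
Hydraulic gradient: i = |Δh| / L = 5.85 / 340 = 0.0172.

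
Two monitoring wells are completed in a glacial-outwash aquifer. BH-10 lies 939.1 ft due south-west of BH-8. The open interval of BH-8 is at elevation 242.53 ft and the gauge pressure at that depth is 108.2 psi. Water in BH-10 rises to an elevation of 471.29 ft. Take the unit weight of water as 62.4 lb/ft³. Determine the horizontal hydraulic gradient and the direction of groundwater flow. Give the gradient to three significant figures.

Pressure head at BH-8: ψ = 144·P/γ = 144 × 108.2 / 62.4 = 249.69 ft.
Total head at BH-8: h = z + ψ = 242.53 + 249.69 = 492.22 ft.
Total head at BH-10: h = 471.29 ft (water level in the piezometer is the total head).
Head difference: h(BH-8) − h(BH-10) = 492.22 − 471.29 = 20.93 ft.
Hydraulic gradient: i = |Δh| / L = 20.93 / 939.1 = 0.0223.
Flow is from higher to lower head: from BH-8 toward BH-10, i.e. toward the south-west.

i ≈ 0.0223; groundwater flows toward the south-west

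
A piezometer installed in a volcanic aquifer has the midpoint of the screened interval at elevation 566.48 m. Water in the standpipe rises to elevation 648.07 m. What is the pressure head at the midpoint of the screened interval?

ψ ≈ 81.59 m

Total head h = 648.07 m (the water-surface elevation in the piezometer).
Pressure head ψ = h − z = 648.07 − 566.48 = 81.59 m.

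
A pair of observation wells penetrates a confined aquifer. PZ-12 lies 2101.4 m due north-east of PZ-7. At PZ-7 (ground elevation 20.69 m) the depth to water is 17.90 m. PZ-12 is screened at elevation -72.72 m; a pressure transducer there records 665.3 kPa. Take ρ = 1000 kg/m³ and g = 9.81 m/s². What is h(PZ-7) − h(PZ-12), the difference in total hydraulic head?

Total head at PZ-7: h = 20.69 − 17.90 = 2.79 m.
Pressure head at PZ-12: ψ = P/(ρg) = 665.3×1000 / (1000 × 9.81) = 67.82 m.
Total head at PZ-12: h = z + ψ = -72.72 + 67.82 = -4.90 m.
Head difference: h(PZ-7) − h(PZ-12) = 2.79 − (-4.90) = 7.69 m.

Δh ≈ 7.69 m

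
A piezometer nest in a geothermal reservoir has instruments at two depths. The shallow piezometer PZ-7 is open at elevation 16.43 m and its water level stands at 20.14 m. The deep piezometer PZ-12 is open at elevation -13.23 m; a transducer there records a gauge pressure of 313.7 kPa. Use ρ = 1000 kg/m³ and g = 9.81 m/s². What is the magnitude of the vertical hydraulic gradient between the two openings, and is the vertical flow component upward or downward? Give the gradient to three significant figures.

|i_v| ≈ 0.0469; vertical flow is downward

Total head at PZ-7: h = 20.14 m (water level in the standpipe).
Pressure head at PZ-12: ψ = P/(ρg) = 313.7×1000 / (1000 × 9.81) = 31.98 m.
Total head at PZ-12: h = z + ψ = -13.23 + 31.98 = 18.75 m.
Δh = h(PZ-7) − h(PZ-12) = 20.14 − 18.75 = 1.39 m.
Vertical separation Δz = 16.43 − (-13.23) = 29.66 m.
|i_v| = |Δh| / Δz = 1.39 / 29.66 = 0.0469.
Head is higher in the shallow piezometer, so vertical flow is downward (recharge condition).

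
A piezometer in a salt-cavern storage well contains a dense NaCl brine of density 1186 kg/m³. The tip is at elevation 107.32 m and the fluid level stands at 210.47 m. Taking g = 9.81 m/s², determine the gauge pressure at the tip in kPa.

P ≈ 1200 kPa

Pressure head ψ = h − z = 210.47 − 107.32 = 103.15 m.
P = ρgψ = 1186 × 9.81 × 103.15 = 1200115 Pa ≈ 1200 kPa.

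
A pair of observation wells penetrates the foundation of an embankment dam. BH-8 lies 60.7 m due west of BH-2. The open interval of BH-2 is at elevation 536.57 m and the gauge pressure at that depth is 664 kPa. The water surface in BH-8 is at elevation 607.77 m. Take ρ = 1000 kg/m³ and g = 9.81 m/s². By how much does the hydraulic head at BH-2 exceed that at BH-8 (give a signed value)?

Pressure head at BH-2: ψ = P/(ρg) = 664×1000 / (1000 × 9.81) = 67.69 m.
Total head at BH-2: h = z + ψ = 536.57 + 67.69 = 604.26 m.
Total head at BH-8: h = 607.77 m (water level in the piezometer is the total head).
Head difference: h(BH-2) − h(BH-8) = 604.26 − 607.77 = -3.51 m.

Δh ≈ -3.51 m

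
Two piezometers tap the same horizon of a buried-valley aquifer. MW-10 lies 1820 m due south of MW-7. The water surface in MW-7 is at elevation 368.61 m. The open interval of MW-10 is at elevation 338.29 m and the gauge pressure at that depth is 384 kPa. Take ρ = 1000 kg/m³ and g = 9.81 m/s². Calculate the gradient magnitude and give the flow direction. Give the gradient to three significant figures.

i ≈ 0.00485; groundwater flows toward the north

Total head at MW-7: h = 368.61 m (water level in the piezometer is the total head).
Pressure head at MW-10: ψ = P/(ρg) = 384×1000 / (1000 × 9.81) = 39.14 m.
Total head at MW-10: h = z + ψ = 338.29 + 39.14 = 377.43 m.
Head difference: h(MW-7) − h(MW-10) = 368.61 − 377.43 = -8.82 m.
Hydraulic gradient: i = |Δh| / L = 8.82 / 1820 = 0.00485.
Flow is from higher to lower head: from MW-10 toward MW-7, i.e. toward the north.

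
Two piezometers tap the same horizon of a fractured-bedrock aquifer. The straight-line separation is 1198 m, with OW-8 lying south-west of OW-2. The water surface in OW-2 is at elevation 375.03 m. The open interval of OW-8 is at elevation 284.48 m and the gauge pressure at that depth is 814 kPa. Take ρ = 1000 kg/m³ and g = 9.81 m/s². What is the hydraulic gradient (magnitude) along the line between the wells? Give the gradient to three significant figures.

Total head at OW-2: h = 375.03 m (water level in the piezometer is the total head).
Pressure head at OW-8: ψ = P/(ρg) = 814×1000 / (1000 × 9.81) = 82.98 m.
Total head at OW-8: h = z + ψ = 284.48 + 82.98 = 367.46 m.
Head difference: h(OW-2) − h(OW-8) = 375.03 − 367.46 = 7.57 m.
Hydraulic gradient: i = |Δh| / L = 7.57 / 1198 = 0.00632.

i ≈ 0.00632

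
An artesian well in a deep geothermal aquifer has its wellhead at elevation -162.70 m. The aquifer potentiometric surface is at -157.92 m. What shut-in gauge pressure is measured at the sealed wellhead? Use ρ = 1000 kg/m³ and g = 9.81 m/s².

P ≈ 46.9 kPa

Head above the cap: Δh = -157.92 − (-162.70) = 4.78 m.
P = ρgΔh = 1000 × 9.81 × 4.78 = 46892 Pa ≈ 46.9 kPa.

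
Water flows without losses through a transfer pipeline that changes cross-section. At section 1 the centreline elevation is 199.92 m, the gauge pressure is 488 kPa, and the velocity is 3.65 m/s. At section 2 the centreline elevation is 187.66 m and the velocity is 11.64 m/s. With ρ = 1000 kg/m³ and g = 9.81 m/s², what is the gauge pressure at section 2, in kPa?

Pressure head at 1: ψ₁ = P₁/(ρg) = 488×1000 / (1000 × 9.81) = 49.75 m.
Velocity heads: v₁²/2g = 3.65²/19.62 = 0.679 m; v₂²/2g = 11.64²/19.62 = 6.906 m.
Total head H = z₁ + ψ₁ + v₁²/2g = 199.92 + 49.75 + 0.679 = 250.35 m.
ψ₂ = H − z₂ − v₂²/2g = 250.35 − 187.66 − 6.906 = 55.78 m.
P₂ = ρgψ₂ = 1000 × 9.81 × 55.78 ≈ 547 kPa.

P₂ ≈ 547 kPa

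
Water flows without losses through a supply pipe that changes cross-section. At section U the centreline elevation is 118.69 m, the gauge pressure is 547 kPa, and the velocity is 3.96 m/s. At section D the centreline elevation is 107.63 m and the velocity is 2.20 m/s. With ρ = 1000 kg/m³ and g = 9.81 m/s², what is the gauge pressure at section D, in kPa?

Pressure head at U: ψ₁ = P₁/(ρg) = 547×1000 / (1000 × 9.81) = 55.76 m.
Velocity heads: v₁²/2g = 3.96²/19.62 = 0.799 m; v₂²/2g = 2.20²/19.62 = 0.247 m.
Total head H = z₁ + ψ₁ + v₁²/2g = 118.69 + 55.76 + 0.799 = 175.25 m.
ψ₂ = H − z₂ − v₂²/2g = 175.25 − 107.63 − 0.247 = 67.37 m.
P₂ = ρgψ₂ = 1000 × 9.81 × 67.37 ≈ 661 kPa.

P₂ ≈ 661 kPa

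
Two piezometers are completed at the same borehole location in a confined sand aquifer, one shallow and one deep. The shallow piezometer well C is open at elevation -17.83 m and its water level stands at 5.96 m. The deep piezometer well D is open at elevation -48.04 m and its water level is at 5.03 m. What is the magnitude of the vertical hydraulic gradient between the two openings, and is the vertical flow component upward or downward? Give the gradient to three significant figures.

|i_v| ≈ 0.0308; vertical flow is downward

Total head at well C: h = 5.96 m (water level in the standpipe).
Total head at well D: h = 5.03 m.
Δh = h(well C) − h(well D) = 5.96 − 5.03 = 0.93 m.
Vertical separation Δz = -17.83 − (-48.04) = 30.21 m.
|i_v| = |Δh| / Δz = 0.93 / 30.21 = 0.0308.
Head is higher in the shallow piezometer, so vertical flow is downward (recharge condition).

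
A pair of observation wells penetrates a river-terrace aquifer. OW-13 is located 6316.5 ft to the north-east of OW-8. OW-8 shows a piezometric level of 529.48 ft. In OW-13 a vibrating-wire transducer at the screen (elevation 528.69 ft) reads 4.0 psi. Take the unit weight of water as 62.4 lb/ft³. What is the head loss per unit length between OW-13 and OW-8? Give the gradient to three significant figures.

i ≈ 0.00134 ft/ft

Total head at OW-8: h = 529.48 ft (water level in the piezometer is the total head).
Pressure head at OW-13: ψ = 144·P/γ = 144 × 4.0 / 62.4 = 9.23 ft.
Total head at OW-13: h = z + ψ = 528.69 + 9.23 = 537.92 ft.
Head difference: h(OW-8) − h(OW-13) = 529.48 − 537.92 = -8.44 ft.
Hydraulic gradient: i = |Δh| / L = 8.44 / 6316.5 = 0.00134.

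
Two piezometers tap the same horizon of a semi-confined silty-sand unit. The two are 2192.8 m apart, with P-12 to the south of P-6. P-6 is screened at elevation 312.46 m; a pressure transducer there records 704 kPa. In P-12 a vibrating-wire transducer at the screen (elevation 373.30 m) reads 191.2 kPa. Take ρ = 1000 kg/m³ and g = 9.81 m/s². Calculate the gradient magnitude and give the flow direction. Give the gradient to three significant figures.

Pressure head at P-6: ψ = P/(ρg) = 704×1000 / (1000 × 9.81) = 71.76 m.
Total head at P-6: h = z + ψ = 312.46 + 71.76 = 384.22 m.
Pressure head at P-12: ψ = P/(ρg) = 191.2×1000 / (1000 × 9.81) = 19.49 m.
Total head at P-12: h = z + ψ = 373.30 + 19.49 = 392.79 m.
Head difference: h(P-6) − h(P-12) = 384.22 − 392.79 = -8.57 m.
Hydraulic gradient: i = |Δh| / L = 8.57 / 2192.8 = 0.00391.
Flow is from higher to lower head: from P-12 toward P-6, i.e. toward the north.

i ≈ 0.00391; groundwater flows toward the north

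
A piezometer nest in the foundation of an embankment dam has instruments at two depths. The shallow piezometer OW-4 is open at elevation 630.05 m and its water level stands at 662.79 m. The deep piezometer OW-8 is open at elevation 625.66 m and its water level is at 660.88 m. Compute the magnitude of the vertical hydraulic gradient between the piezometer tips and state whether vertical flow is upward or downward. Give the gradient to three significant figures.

Total head at OW-4: h = 662.79 m (water level in the standpipe).
Total head at OW-8: h = 660.88 m.
Δh = h(OW-4) − h(OW-8) = 662.79 − 660.88 = 1.91 m.
Vertical separation Δz = 630.05 − 625.66 = 4.39 m.
|i_v| = |Δh| / Δz = 1.91 / 4.39 = 0.435.
Head is higher in the shallow piezometer, so vertical flow is downward (recharge condition).

|i_v| ≈ 0.435; vertical flow is downward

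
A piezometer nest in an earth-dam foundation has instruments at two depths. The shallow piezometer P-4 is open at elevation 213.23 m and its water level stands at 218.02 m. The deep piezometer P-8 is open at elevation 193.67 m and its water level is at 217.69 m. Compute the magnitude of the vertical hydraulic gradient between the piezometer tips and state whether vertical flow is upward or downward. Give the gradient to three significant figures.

|i_v| ≈ 0.0169; vertical flow is downward

Total head at P-4: h = 218.02 m (water level in the standpipe).
Total head at P-8: h = 217.69 m.
Δh = h(P-4) − h(P-8) = 218.02 − 217.69 = 0.33 m.
Vertical separation Δz = 213.23 − 193.67 = 19.56 m.
|i_v| = |Δh| / Δz = 0.33 / 19.56 = 0.0169.
Head is higher in the shallow piezometer, so vertical flow is downward (recharge condition).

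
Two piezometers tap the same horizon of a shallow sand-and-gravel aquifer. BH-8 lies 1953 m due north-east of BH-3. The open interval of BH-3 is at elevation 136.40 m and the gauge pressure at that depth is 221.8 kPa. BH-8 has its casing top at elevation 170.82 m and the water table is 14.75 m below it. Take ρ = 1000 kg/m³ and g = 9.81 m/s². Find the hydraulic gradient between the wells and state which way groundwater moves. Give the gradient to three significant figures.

Pressure head at BH-3: ψ = P/(ρg) = 221.8×1000 / (1000 × 9.81) = 22.61 m.
Total head at BH-3: h = z + ψ = 136.40 + 22.61 = 159.01 m.
Total head at BH-8: h = 170.82 − 14.75 = 156.07 m.
Head difference: h(BH-3) − h(BH-8) = 159.01 − 156.07 = 2.94 m.
Hydraulic gradient: i = |Δh| / L = 2.94 / 1953 = 0.00151.
Flow is from higher to lower head: from BH-3 toward BH-8, i.e. toward the north-east.

i ≈ 0.00151; groundwater flows toward the north-east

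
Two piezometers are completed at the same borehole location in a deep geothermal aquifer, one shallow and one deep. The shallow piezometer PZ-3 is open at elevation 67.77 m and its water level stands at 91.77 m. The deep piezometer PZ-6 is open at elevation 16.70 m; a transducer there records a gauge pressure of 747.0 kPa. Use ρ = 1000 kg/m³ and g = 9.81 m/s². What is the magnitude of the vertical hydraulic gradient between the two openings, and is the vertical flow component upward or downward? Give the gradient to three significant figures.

|i_v| ≈ 0.0211; vertical flow is upward

Total head at PZ-3: h = 91.77 m (water level in the standpipe).
Pressure head at PZ-6: ψ = P/(ρg) = 747.0×1000 / (1000 × 9.81) = 76.15 m.
Total head at PZ-6: h = z + ψ = 16.70 + 76.15 = 92.85 m.
Δh = h(PZ-3) − h(PZ-6) = 91.77 − 92.85 = -1.08 m.
Vertical separation Δz = 67.77 − 16.70 = 51.07 m.
|i_v| = |Δh| / Δz = 1.08 / 51.07 = 0.0211.
Head is higher in the deep piezometer, so vertical flow is upward (discharge condition).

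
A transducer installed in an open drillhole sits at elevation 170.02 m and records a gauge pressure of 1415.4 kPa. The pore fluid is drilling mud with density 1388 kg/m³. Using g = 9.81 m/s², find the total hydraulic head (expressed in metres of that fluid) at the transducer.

h ≈ 273.97 m

ψ = P/(ρg) = 1415.4×1000 / (1388 × 9.81) = 103.95 m.
h = z + ψ = 170.02 + 103.95 = 273.97 m.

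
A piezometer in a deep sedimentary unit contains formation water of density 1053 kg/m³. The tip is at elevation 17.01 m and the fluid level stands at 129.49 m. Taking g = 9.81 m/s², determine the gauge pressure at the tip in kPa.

Pressure head ψ = h − z = 129.49 − 17.01 = 112.48 m.
P = ρgψ = 1053 × 9.81 × 112.48 = 1161911 Pa ≈ 1160 kPa.

P ≈ 1160 kPa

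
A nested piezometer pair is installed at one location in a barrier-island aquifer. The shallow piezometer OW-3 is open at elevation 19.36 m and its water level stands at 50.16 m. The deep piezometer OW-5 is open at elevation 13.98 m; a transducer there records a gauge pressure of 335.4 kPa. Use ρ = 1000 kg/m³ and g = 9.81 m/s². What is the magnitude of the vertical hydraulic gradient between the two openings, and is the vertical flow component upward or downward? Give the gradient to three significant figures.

Total head at OW-3: h = 50.16 m (water level in the standpipe).
Pressure head at OW-5: ψ = P/(ρg) = 335.4×1000 / (1000 × 9.81) = 34.19 m.
Total head at OW-5: h = z + ψ = 13.98 + 34.19 = 48.17 m.
Δh = h(OW-3) − h(OW-5) = 50.16 − 48.17 = 1.99 m.
Vertical separation Δz = 19.36 − 13.98 = 5.38 m.
|i_v| = |Δh| / Δz = 1.99 / 5.38 = 0.370.
Head is higher in the shallow piezometer, so vertical flow is downward (recharge condition).

|i_v| ≈ 0.370; vertical flow is downward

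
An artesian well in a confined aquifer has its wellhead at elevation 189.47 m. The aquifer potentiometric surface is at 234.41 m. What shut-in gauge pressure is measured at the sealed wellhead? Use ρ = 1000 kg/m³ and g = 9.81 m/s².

Head above the cap: Δh = 234.41 − 189.47 = 44.94 m.
P = ρgΔh = 1000 × 9.81 × 44.94 = 440861 Pa ≈ 441 kPa.

P ≈ 441 kPa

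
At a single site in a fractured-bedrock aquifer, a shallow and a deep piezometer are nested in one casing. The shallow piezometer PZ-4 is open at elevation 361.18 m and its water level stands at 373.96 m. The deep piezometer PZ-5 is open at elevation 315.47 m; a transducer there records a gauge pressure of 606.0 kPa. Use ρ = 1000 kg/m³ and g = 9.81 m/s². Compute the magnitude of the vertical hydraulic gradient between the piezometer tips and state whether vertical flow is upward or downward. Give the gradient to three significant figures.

Total head at PZ-4: h = 373.96 m (water level in the standpipe).
Pressure head at PZ-5: ψ = P/(ρg) = 606.0×1000 / (1000 × 9.81) = 61.77 m.
Total head at PZ-5: h = z + ψ = 315.47 + 61.77 = 377.24 m.
Δh = h(PZ-4) − h(PZ-5) = 373.96 − 377.24 = -3.28 m.
Vertical separation Δz = 361.18 − 315.47 = 45.71 m.
|i_v| = |Δh| / Δz = 3.28 / 45.71 = 0.0718.
Head is higher in the deep piezometer, so vertical flow is upward (discharge condition).

|i_v| ≈ 0.0718; vertical flow is upward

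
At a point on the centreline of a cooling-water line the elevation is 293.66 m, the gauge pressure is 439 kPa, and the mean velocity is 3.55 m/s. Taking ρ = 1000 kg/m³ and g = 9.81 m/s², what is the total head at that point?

h ≈ 339.05 m

Pressure head ψ = P/(ρg) = 439×1000 / (1000 × 9.81) = 44.75 m.
Velocity head = v²/(2g) = 3.55² / (2 × 9.81) = 0.642 m.
h = z + ψ + v²/(2g) = 293.66 + 44.75 + 0.642 = 339.05 m.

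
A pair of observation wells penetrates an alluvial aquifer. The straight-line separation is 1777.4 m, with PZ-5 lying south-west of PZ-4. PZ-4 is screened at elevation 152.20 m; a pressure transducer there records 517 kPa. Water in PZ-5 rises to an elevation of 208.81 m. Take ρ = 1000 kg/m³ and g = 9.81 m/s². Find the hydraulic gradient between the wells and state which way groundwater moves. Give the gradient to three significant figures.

Pressure head at PZ-4: ψ = P/(ρg) = 517×1000 / (1000 × 9.81) = 52.70 m.
Total head at PZ-4: h = z + ψ = 152.20 + 52.70 = 204.90 m.
Total head at PZ-5: h = 208.81 m (water level in the piezometer is the total head).
Head difference: h(PZ-4) − h(PZ-5) = 204.90 − 208.81 = -3.91 m.
Hydraulic gradient: i = |Δh| / L = 3.91 / 1777.4 = 0.00220.
Flow is from higher to lower head: from PZ-5 toward PZ-4, i.e. toward the north-east.

i ≈ 0.00220; groundwater flows toward the north-east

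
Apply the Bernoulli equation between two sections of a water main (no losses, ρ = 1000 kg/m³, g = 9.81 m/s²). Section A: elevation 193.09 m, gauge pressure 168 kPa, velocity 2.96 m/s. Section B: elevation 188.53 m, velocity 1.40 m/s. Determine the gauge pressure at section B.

Pressure head at A: ψ₁ = P₁/(ρg) = 168×1000 / (1000 × 9.81) = 17.13 m.
Velocity heads: v₁²/2g = 2.96²/19.62 = 0.447 m; v₂²/2g = 1.40²/19.62 = 0.100 m.
Total head H = z₁ + ψ₁ + v₁²/2g = 193.09 + 17.13 + 0.447 = 210.67 m.
ψ₂ = H − z₂ − v₂²/2g = 210.67 − 188.53 − 0.100 = 22.04 m.
P₂ = ρgψ₂ = 1000 × 9.81 × 22.04 ≈ 216 kPa.

P₂ ≈ 216 kPa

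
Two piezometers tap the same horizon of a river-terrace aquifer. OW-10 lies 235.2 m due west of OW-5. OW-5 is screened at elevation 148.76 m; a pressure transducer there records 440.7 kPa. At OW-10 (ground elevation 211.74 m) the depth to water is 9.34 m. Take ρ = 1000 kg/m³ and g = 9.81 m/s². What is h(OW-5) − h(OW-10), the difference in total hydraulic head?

Δh ≈ -8.72 m

Pressure head at OW-5: ψ = P/(ρg) = 440.7×1000 / (1000 × 9.81) = 44.92 m.
Total head at OW-5: h = z + ψ = 148.76 + 44.92 = 193.68 m.
Total head at OW-10: h = 211.74 − 9.34 = 202.40 m.
Head difference: h(OW-5) − h(OW-10) = 193.68 − 202.40 = -8.72 m.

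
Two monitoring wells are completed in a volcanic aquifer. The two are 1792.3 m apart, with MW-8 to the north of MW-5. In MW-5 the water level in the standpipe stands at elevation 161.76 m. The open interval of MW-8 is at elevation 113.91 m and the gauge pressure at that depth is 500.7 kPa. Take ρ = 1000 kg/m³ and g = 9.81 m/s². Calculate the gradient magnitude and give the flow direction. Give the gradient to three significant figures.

Total head at MW-5: h = 161.76 m (water level in the piezometer is the total head).
Pressure head at MW-8: ψ = P/(ρg) = 500.7×1000 / (1000 × 9.81) = 51.04 m.
Total head at MW-8: h = z + ψ = 113.91 + 51.04 = 164.95 m.
Head difference: h(MW-5) − h(MW-8) = 161.76 − 164.95 = -3.19 m.
Hydraulic gradient: i = |Δh| / L = 3.19 / 1792.3 = 0.00178.
Flow is from higher to lower head: from MW-8 toward MW-5, i.e. toward the south.

i ≈ 0.00178; groundwater flows toward the south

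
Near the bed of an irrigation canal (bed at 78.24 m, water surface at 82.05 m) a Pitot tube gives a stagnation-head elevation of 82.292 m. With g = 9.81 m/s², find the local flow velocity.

Near the bed, under hydrostatic conditions, the piezometric head (z + ψ) equals the free-surface elevation, 82.05 m.
Velocity head = total − piezometric = 82.292 − 82.05 = 0.242 m.
v = √(2g·h_v) = √(2 × 9.81 × 0.242) = 2.18 m/s.

v ≈ 2.18 m/s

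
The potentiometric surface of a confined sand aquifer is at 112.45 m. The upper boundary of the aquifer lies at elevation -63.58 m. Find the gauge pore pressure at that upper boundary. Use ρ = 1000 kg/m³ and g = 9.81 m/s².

Pressure head at the aquifer top: ψ = h − z = 112.45 − (-63.58) = 176.03 m.
P = ρgψ = 1000 × 9.81 × 176.03 = 1726854 Pa ≈ 1730 kPa.

P ≈ 1730 kPa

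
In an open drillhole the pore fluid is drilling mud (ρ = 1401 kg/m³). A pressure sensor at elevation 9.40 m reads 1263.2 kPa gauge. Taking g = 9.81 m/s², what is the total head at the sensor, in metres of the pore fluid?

ψ = P/(ρg) = 1263.2×1000 / (1401 × 9.81) = 91.91 m.
h = z + ψ = 9.40 + 91.91 = 101.31 m.

h ≈ 101.31 m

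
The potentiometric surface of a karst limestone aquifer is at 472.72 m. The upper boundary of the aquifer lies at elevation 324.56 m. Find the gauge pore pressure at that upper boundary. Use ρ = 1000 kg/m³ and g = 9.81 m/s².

P ≈ 1450 kPa

Pressure head at the aquifer top: ψ = h − z = 472.72 − 324.56 = 148.16 m.
P = ρgψ = 1000 × 9.81 × 148.16 = 1453450 Pa ≈ 1450 kPa.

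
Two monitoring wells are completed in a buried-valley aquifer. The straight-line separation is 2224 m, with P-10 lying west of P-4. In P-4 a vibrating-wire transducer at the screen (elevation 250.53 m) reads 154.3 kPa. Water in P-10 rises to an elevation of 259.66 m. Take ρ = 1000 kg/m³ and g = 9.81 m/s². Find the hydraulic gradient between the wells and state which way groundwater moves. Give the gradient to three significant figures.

Pressure head at P-4: ψ = P/(ρg) = 154.3×1000 / (1000 × 9.81) = 15.73 m.
Total head at P-4: h = z + ψ = 250.53 + 15.73 = 266.26 m.
Total head at P-10: h = 259.66 m (water level in the piezometer is the total head).
Head difference: h(P-4) − h(P-10) = 266.26 − 259.66 = 6.60 m.
Hydraulic gradient: i = |Δh| / L = 6.60 / 2224 = 0.00297.
Flow is from higher to lower head: from P-4 toward P-10, i.e. toward the west.

i ≈ 0.00297; groundwater flows toward the west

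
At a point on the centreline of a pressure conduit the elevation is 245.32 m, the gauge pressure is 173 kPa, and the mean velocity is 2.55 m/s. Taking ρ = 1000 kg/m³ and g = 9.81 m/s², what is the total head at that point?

Pressure head ψ = P/(ρg) = 173×1000 / (1000 × 9.81) = 17.64 m.
Velocity head = v²/(2g) = 2.55² / (2 × 9.81) = 0.331 m.
h = z + ψ + v²/(2g) = 245.32 + 17.64 + 0.331 = 263.29 m.

h ≈ 263.29 m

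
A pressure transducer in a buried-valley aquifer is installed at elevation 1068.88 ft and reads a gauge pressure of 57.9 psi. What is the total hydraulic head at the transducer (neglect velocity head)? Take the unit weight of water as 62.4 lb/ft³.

h ≈ 1202.50 ft

ψ = 144·P/γ = 144 × 57.9 / 62.4 = 133.62 ft.
h = z + ψ = 1068.88 + 133.62 = 1202.50 ft.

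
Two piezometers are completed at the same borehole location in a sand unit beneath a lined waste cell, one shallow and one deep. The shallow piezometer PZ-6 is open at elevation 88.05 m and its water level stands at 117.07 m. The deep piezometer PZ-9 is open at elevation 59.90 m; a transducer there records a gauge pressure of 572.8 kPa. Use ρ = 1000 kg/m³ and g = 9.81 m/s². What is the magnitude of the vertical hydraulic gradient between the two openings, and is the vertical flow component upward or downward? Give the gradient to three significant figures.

Total head at PZ-6: h = 117.07 m (water level in the standpipe).
Pressure head at PZ-9: ψ = P/(ρg) = 572.8×1000 / (1000 × 9.81) = 58.39 m.
Total head at PZ-9: h = z + ψ = 59.90 + 58.39 = 118.29 m.
Δh = h(PZ-6) − h(PZ-9) = 117.07 − 118.29 = -1.22 m.
Vertical separation Δz = 88.05 − 59.90 = 28.15 m.
|i_v| = |Δh| / Δz = 1.22 / 28.15 = 0.0433.
Head is higher in the deep piezometer, so vertical flow is upward (discharge condition).

|i_v| ≈ 0.0433; vertical flow is upward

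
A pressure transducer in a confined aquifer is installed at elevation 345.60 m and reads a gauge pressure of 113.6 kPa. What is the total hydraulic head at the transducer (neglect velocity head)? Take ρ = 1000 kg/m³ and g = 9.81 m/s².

h ≈ 357.18 m

ψ = P/(ρg) = 113.6×1000 / (1000 × 9.81) = 11.58 m.
h = z + ψ = 345.60 + 11.58 = 357.18 m.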